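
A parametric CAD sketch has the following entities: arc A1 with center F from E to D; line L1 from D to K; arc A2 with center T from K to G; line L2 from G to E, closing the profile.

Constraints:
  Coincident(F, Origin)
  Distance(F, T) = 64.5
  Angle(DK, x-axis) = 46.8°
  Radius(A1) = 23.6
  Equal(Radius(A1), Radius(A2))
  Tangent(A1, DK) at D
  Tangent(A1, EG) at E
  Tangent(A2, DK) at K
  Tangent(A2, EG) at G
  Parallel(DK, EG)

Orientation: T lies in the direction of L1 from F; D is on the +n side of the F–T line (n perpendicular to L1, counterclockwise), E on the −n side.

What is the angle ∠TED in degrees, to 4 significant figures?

69.90°

F is at the origin and T lies 64.5 along u from F, so T = 64.5·u = (44.15, 47.02). Tangency of A1 to both parallel lines with radius 23.6 puts D and E at F ± 23.6·n: D = (-17.20, 16.16), E = (17.20, -16.16). Then cos ∠TED = ET·ED / (|ET||ED|), giving 69.90°.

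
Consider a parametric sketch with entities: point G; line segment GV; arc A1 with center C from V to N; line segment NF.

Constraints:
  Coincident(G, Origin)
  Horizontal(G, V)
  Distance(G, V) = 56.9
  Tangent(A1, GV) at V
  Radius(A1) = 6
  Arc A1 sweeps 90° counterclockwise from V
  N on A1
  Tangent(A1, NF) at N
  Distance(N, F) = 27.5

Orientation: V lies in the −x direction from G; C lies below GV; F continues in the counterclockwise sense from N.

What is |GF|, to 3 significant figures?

71.3

On A1, V sits at bearing 90° from C; a 90° counterclockwise sweep puts N at bearing 180°, so N = C + 6.0·(cos 180°, sin 180°) = (-62.9, -6.00). A1 meets NF tangentially, so CN is at right angles to NF, so NF runs along (−sin 180°, cos 180°); with |NF| = 27.5, F = (-62.9, -33.5). Then |GF| = |F − G| = 71.3.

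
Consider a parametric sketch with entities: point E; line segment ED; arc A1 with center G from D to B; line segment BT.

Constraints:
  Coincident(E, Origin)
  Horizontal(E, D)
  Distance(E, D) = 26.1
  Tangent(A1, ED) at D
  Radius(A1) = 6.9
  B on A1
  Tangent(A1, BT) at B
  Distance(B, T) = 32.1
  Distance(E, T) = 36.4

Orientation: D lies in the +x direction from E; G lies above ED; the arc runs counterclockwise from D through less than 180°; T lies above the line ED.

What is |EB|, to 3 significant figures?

33.3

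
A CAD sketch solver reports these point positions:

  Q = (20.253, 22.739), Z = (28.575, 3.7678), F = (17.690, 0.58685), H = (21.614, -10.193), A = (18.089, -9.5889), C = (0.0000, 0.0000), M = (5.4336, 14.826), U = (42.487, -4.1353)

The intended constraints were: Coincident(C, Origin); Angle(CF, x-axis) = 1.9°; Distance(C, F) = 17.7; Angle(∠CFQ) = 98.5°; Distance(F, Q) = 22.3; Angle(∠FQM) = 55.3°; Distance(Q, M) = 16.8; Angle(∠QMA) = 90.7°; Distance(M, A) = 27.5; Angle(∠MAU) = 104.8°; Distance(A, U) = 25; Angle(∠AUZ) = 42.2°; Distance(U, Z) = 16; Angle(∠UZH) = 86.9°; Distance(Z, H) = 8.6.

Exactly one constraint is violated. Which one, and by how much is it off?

Distance(Z, H) = 8.6 — off by 7.00.

C = (0.00, 0.00) ✓; CF at 1.900° ✓; |CF| = 17.70 ✓; ∠CFQ = 98.50° ✓; |FQ| = 22.30 ✓; ∠FQM = 55.30° ✓; |QM| = 16.80 ✓; ∠QMA = 90.70° ✓; |MA| = 27.50 ✓; ∠MAU = 104.8° ✓; |AU| = 25.00 ✓; ∠AUZ = 42.20° ✓; |UZ| = 16.00 ✓; ∠UZH = 86.90° ✓; |ZH| = 15.60 ✗.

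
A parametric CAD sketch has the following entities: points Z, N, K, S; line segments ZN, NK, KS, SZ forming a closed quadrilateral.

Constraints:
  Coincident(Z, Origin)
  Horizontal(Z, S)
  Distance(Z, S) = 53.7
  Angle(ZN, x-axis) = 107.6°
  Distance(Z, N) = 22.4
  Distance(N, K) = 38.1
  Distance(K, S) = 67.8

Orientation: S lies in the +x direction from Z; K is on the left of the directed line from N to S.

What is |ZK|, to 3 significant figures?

55.5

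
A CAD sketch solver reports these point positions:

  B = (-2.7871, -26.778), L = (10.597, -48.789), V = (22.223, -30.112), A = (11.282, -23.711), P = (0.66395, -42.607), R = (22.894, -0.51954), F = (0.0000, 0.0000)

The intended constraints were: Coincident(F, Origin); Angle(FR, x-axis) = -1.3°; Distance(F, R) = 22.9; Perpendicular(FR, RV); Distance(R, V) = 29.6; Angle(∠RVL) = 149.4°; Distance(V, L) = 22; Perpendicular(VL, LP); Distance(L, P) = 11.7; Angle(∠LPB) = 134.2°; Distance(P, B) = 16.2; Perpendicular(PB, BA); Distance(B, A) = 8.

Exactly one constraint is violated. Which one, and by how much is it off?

Distance(B, A) = 8 — off by 6.40.

F = (0.00, 0.00) ✓; FR at -1.300° ✓; |FR| = 22.90 ✓; ∠(FR, RV) = 90.00° ✓; |RV| = 29.60 ✓; ∠RVL = 149.4° ✓; |VL| = 22.00 ✓; ∠(VL, LP) = 90.00° ✓; |LP| = 11.70 ✓; ∠LPB = 134.2° ✓; |PB| = 16.20 ✓; ∠(PB, BA) = 90.00° ✓; |BA| = 14.40 ✗.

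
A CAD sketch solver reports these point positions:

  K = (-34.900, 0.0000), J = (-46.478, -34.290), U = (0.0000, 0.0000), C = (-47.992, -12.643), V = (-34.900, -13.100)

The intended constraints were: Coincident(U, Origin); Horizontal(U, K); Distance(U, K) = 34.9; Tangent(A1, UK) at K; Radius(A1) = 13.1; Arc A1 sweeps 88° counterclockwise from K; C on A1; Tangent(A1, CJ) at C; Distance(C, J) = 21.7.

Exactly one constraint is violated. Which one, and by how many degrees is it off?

Tangent(A1, CJ) at C — off by 6.00°.

U = (0.00, 0.00) ✓; U.y = 0.00, K.y = 0.00 ✓; |UK| = 34.90 ✓; ∠(VK, KU) = 90.00° ✓; |VK| = 13.10 ✓; bearing(V→C) − bearing(V→K) = 88.00° ✓; |VC| = 13.10 ✓; ∠(VC, CJ) = 84.00° ✗; |CJ| = 21.70 ✓.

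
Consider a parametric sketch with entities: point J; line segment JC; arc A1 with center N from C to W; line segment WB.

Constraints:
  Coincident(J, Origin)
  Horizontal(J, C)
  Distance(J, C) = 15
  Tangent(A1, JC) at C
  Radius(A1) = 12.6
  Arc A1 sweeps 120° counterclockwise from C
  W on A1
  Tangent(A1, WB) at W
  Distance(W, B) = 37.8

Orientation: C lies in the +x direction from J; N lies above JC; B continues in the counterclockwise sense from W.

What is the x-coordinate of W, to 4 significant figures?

25.91

A1 meets JC tangentially, so NC is at right angles to JC, so N = C + (0, 12.6) = (15.00, 12.60). On A1, C sits at bearing -90° from N; a 120° counterclockwise sweep puts W at bearing 30°, so W = N + 12.6·(cos 30°, sin 30°) = (25.91, 18.90). So W.x = 25.91.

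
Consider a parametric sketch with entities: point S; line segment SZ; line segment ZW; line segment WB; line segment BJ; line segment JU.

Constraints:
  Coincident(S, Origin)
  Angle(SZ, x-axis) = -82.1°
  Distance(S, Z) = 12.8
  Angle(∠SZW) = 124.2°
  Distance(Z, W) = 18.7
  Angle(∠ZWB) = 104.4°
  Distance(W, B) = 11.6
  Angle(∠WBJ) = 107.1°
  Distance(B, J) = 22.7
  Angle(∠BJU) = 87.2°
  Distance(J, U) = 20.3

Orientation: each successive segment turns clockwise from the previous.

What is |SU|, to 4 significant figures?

5.306

S is at the origin; SZ runs at -82.1° with length 12.8, so Z = (1.759, -12.68). ∠SZW = 124.2° gives ZW at -137.9° from the x-axis; with |ZW| = 18.7, W = (-12.12, -25.22). ∠ZWB = 104.4° gives WB at 146.5° from the x-axis; with |WB| = 11.6, B = (-21.79, -18.81). ∠WBJ = 107.1° gives BJ at 73.60° from the x-axis; with |BJ| = 22.7, J = (-15.38, 2.963). ∠BJU = 87.2° gives JU at -19.20° from the x-axis; with |JU| = 20.3, U = (3.791, -3.713). Then |SU| = |U − S| = 5.306.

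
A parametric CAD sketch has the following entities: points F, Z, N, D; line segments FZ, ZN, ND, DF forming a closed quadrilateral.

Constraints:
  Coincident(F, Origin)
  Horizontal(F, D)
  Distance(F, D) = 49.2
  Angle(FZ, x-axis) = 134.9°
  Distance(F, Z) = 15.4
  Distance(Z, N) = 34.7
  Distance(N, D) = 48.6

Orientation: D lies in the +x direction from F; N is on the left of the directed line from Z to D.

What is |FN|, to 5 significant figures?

37.338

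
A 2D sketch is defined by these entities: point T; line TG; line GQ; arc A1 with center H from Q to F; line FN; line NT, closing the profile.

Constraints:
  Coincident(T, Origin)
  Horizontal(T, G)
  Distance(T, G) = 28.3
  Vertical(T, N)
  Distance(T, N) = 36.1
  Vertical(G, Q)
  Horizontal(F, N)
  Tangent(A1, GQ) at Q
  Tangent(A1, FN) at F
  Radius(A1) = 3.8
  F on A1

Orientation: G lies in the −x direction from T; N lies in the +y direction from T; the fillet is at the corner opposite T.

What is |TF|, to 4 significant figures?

43.63

T is at the origin; TG is horizontal with |TG| = 28.3 and G on the −x side, so G = (-28.30, 0.000). TN is vertical with |TN| = 36.1 and N on the +y side, so N = (0.000, 36.10). The virtual corner opposite T is at (-28.30, 36.10). A1 meets GQ tangentially, so HQ is at right angles to GQ and since A1 is tangent to FN there, HF ⟂ FN, with radius 3.8, so the center H sits 3.8 in from both sides at H = (-24.50, 32.30). That places the tangent points at Q = (-28.30, 32.30) on GQ and F = (-24.50, 36.10) on FN. Then |TF| = |F − T| = 43.63.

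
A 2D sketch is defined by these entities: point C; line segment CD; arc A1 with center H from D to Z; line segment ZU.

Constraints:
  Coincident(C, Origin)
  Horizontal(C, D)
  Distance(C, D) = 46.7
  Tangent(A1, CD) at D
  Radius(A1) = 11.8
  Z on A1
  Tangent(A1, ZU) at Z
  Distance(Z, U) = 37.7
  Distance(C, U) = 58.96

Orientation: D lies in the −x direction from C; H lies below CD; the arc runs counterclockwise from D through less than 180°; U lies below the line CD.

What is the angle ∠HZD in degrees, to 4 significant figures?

26.17°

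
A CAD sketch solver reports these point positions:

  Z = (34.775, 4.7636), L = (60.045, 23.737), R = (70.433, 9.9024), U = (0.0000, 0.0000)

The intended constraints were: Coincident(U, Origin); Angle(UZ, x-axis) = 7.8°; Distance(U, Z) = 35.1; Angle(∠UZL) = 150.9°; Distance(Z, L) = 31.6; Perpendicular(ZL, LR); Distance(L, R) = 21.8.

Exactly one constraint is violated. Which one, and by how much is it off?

Distance(L, R) = 21.8 — off by 4.50.

U = (0.00, 0.00) ✓; UZ at 7.800° ✓; |UZ| = 35.10 ✓; ∠UZL = 150.9° ✓; |ZL| = 31.60 ✓; ∠(ZL, LR) = 90.00° ✓; |LR| = 17.30 ✗.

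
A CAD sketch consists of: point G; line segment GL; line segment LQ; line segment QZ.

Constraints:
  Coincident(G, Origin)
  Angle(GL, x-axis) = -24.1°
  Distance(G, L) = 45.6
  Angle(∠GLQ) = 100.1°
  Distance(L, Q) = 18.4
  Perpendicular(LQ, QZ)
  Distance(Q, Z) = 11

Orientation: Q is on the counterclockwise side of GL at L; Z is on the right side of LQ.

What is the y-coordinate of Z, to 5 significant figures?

-9.5845

∠GLQ = 100.1°, so LQ runs at -24.1° + (180° − 100.1°) = 55.800° from the x-axis; with |LQ| = 18.4, Q = L + 18.4·(cos 55.800°, sin 55.800°) = (51.968, -3.4016). LQ ⟂ QZ; with |QZ| = 11.0 on the right of LQ, Z = Q + 11.0·(0.82708, -0.56208) = (61.065, -9.5845). So Z.y = -9.5845.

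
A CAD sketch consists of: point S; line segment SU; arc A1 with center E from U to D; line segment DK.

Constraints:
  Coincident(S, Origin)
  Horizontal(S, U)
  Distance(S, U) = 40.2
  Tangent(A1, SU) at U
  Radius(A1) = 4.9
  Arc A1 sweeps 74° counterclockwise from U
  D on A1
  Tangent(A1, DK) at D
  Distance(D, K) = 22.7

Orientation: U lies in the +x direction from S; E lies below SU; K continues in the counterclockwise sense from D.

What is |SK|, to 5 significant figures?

38.707

On A1, U sits at bearing 90° from E; a 74° counterclockwise sweep puts D at bearing 164°, so D = E + 4.9·(cos 164°, sin 164°) = (35.490, -3.5494). Tangency of A1 to DK means the radius ED is perpendicular to DK, so DK runs along (−sin 164°, cos 164°); with |DK| = 22.7, K = (29.233, -25.370). Then |SK| = |K − S| = 38.707.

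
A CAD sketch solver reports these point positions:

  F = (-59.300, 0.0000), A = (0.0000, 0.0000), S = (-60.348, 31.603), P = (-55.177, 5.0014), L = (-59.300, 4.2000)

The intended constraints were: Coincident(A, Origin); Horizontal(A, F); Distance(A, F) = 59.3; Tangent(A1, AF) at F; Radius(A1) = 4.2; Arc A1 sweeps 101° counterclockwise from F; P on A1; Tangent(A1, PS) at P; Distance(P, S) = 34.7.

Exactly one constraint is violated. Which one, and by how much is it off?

Distance(P, S) = 34.7 — off by 7.60.

A = (0.00, 0.00) ✓; A.y = 0.00, F.y = 0.00 ✓; |AF| = 59.30 ✓; ∠(LF, FA) = 90.00° ✓; |LF| = 4.200 ✓; bearing(L→P) − bearing(L→F) = 101.0° ✓; |LP| = 4.200 ✓; ∠(LP, PS) = 90.00° ✓; |PS| = 27.10 ✗.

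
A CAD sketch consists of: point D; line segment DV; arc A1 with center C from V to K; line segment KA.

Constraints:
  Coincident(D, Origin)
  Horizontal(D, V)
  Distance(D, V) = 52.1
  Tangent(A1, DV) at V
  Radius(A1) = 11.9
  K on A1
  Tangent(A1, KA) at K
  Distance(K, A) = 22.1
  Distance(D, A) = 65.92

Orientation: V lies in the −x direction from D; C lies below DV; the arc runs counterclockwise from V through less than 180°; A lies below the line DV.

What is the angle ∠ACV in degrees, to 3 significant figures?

174°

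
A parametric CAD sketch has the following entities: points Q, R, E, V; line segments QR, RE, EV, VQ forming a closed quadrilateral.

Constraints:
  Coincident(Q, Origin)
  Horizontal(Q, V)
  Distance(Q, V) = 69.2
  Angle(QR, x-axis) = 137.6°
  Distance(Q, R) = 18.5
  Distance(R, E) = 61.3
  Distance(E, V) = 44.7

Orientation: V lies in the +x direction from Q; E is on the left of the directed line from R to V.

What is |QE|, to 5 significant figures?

56.082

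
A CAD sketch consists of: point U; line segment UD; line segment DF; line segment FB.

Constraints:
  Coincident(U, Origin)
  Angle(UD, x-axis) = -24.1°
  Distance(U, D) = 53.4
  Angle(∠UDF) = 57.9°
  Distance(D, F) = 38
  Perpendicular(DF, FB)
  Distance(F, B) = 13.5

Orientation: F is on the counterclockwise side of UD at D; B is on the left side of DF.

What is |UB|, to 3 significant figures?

33.2

U is at the origin; UD runs at -24.1° with length 53.4, so D = 53.4·(cos -24.1°, sin -24.1°) = (48.7, -21.8). ∠UDF = 57.9°, so DF runs at -24.1° + (180° − 57.9°) = 98.0° from the x-axis; with |DF| = 38.0, F = D + 38.0·(cos 98.0°, sin 98.0°) = (43.5, 15.8). DF is perpendicular to FB; with |FB| = 13.5 on the left of DF, B = F + 13.5·(-0.990, -0.139) = (30.1, 13.9). Then |UB| = |B − U| = 33.2.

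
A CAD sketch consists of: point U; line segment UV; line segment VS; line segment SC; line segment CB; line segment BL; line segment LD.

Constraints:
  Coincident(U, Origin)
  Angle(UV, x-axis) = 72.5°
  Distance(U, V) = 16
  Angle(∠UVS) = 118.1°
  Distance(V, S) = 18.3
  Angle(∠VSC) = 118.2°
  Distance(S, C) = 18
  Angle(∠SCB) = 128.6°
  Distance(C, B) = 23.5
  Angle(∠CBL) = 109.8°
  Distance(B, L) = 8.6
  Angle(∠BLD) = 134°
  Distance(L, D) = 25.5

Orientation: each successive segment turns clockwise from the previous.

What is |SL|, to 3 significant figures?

38.1

U is at the origin; UV runs at 72.5° with length 16.0, so V = (4.81, 15.3). ∠UVS = 118.1° gives VS at 10.6° from the x-axis; with |VS| = 18.3, S = (22.8, 18.6). ∠VSC = 118.2° gives SC at -51.2° from the x-axis; with |SC| = 18.0, C = (34.1, 4.60). ∠SCB = 128.6° gives CB at -103° from the x-axis; with |CB| = 23.5, B = (29.0, -18.3). ∠CBL = 109.8° gives BL at -173° from the x-axis; with |BL| = 8.6, L = (20.4, -19.4). Then |SL| = |L − S| = 38.1.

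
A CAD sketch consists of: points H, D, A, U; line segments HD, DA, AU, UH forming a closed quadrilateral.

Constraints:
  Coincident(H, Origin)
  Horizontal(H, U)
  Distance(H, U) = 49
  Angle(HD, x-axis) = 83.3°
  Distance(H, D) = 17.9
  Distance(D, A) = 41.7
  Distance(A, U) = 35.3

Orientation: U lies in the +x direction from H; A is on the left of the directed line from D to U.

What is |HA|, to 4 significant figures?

52.96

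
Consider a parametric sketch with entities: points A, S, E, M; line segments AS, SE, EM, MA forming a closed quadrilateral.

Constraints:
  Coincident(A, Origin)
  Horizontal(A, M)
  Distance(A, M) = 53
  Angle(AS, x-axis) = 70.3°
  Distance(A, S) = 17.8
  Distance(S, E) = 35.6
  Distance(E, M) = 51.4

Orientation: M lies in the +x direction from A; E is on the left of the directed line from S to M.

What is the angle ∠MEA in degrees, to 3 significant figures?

61.1°

Checks: |SE| = 35.60 ✓; |EM| = 51.40 ✓.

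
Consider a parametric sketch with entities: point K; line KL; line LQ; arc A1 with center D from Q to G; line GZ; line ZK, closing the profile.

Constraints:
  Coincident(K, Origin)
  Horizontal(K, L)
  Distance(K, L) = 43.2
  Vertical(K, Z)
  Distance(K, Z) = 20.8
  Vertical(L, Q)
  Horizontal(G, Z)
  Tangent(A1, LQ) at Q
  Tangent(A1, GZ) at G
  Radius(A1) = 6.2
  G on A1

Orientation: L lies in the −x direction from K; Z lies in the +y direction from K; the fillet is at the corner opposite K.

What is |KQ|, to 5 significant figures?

45.600

K is at the origin; KL is horizontal with |KL| = 43.2 and L on the −x side, so L = (-43.200, 0.0000). KZ is vertical with |KZ| = 20.8 and Z on the +y side, so Z = (0.0000, 20.800). The virtual corner opposite K is at (-43.200, 20.800). Tangency of A1 to LQ means the radius DQ is perpendicular to LQ and since A1 is tangent to GZ there, DG ⟂ GZ, with radius 6.2, so the center D sits 6.2 in from both sides at D = (-37.000, 14.600). That places the tangent points at Q = (-43.200, 14.600) on LQ and G = (-37.000, 20.800) on GZ. Then |KQ| = |Q − K| = 45.600.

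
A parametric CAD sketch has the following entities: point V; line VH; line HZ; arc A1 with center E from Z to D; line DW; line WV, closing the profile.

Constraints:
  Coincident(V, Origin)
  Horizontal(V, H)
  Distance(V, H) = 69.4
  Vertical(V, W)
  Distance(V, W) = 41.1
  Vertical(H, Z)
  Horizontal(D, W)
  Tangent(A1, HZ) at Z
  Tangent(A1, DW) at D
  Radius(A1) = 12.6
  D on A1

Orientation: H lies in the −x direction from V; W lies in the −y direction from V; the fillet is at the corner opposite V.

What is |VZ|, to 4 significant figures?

75.02

V is at the origin; VH is horizontal with |VH| = 69.4 and H on the −x side, so H = (-69.40, 0.000). VW is vertical with |VW| = 41.1 and W on the −y side, so W = (0.000, -41.10). The virtual corner opposite V is at (-69.40, -41.10). The tangent condition forces EZ to be normal to HZ and tangency of A1 to DW means the radius ED is perpendicular to DW, with radius 12.6, so the center E sits 12.6 in from both sides at E = (-56.80, -28.50). That places the tangent points at Z = (-69.40, -28.50) on HZ and D = (-56.80, -41.10) on DW. Then |VZ| = |Z − V| = 75.02.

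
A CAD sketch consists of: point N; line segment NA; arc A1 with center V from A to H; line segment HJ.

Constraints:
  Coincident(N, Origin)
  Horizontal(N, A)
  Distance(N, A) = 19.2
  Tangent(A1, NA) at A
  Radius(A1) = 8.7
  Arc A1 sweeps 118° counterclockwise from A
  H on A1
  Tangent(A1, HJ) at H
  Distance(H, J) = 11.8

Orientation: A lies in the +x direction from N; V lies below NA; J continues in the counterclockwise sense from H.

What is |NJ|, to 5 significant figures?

28.799

N is at the origin; NA is horizontal with |NA| = 19.2 and A on the +x side, so A = (19.200, 0.0000). Since A1 is tangent to NA there, VA ⟂ NA, so V = A + (0, -8.7) = (19.200, -8.7000). On A1, A sits at bearing 90° from V; a 118° counterclockwise sweep puts H at bearing 208°, so H = V + 8.7·(cos 208°, sin 208°) = (11.518, -12.784). Tangency of A1 to HJ means the radius VH is perpendicular to HJ, so HJ runs along (−sin 208°, cos 208°); with |HJ| = 11.8, J = (17.058, -23.203). Then |NJ| = |J − N| = 28.799.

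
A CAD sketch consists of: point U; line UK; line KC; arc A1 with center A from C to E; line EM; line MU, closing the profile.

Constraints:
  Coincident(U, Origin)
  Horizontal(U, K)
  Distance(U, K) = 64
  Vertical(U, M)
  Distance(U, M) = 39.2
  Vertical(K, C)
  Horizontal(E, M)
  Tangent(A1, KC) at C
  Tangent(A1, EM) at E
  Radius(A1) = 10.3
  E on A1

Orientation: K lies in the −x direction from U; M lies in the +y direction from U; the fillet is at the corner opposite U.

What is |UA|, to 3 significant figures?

61.0

U is at the origin; U and K share the same y with |UK| = 64.0 and K on the −x side, so K = (-64.0, 0.00). UM is vertical with |UM| = 39.2 and M on the +y side, so M = (0.00, 39.2). The virtual corner opposite U is at (-64.0, 39.2). A1 meets KC tangentially, so AC is at right angles to KC and tangency of A1 to EM means the radius AE is perpendicular to EM, with radius 10.3, so the center A sits 10.3 in from both sides at A = (-53.7, 28.9). Then |UA| = |A − U| = 61.0.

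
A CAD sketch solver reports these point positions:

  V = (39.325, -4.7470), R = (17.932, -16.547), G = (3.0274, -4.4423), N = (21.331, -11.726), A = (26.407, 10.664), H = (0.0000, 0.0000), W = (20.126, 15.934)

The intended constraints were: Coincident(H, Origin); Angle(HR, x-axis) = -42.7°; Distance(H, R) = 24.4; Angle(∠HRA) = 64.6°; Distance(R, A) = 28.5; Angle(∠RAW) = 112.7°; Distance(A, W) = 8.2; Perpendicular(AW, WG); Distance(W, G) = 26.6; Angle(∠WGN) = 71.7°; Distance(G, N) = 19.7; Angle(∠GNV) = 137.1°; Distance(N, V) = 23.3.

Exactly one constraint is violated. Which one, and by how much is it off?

Distance(N, V) = 23.3 — off by 4.00.

H = (0.00, 0.00) ✓; HR at -42.70° ✓; |HR| = 24.40 ✓; ∠HRA = 64.60° ✓; |RA| = 28.50 ✓; ∠RAW = 112.7° ✓; |AW| = 8.199 ✓; ∠(AW, WG) = 90.00° ✓; |WG| = 26.60 ✓; ∠WGN = 71.70° ✓; |GN| = 19.70 ✓; ∠GNV = 137.1° ✓; |NV| = 19.30 ✗.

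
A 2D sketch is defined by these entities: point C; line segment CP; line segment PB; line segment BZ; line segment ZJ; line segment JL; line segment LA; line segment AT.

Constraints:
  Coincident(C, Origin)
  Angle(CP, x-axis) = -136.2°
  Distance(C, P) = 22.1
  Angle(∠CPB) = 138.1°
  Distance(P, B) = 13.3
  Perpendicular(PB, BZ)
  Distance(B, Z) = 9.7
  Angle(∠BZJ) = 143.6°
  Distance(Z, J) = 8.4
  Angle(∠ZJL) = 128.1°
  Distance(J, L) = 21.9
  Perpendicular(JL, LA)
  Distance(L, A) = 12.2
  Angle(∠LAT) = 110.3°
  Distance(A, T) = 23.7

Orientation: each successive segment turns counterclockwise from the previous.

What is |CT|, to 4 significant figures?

30.82

The perpendicularity gives LA at right angles to JL, so LA runs at 174.0°; with |LA| = 12.2, A = (-10.00, -1.767). ∠LAT = 110.3° gives AT at -116.3° from the x-axis; with |AT| = 23.7, T = (-20.50, -23.01). Then |CT| = |T − C| = 30.82.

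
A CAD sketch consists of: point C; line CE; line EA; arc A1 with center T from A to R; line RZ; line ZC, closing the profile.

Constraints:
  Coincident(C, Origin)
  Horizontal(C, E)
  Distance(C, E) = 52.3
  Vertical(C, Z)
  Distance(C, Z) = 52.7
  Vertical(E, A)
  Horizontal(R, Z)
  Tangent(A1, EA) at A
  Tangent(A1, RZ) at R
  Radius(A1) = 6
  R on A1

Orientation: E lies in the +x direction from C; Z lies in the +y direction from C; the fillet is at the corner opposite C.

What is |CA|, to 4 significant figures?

70.12

C is at the origin; C and E share the same y with |CE| = 52.3 and E on the +x side, so E = (52.30, 0.000). C and Z share the same x with |CZ| = 52.7 and Z on the +y side, so Z = (0.000, 52.70). The virtual corner opposite C is at (52.30, 52.70). The tangent condition forces TA to be normal to EA and the tangent condition forces TR to be normal to RZ, with radius 6.0, so the center T sits 6.0 in from both sides at T = (46.30, 46.70). That places the tangent points at A = (52.30, 46.70) on EA and R = (46.30, 52.70) on RZ. Then |CA| = |A − C| = 70.12.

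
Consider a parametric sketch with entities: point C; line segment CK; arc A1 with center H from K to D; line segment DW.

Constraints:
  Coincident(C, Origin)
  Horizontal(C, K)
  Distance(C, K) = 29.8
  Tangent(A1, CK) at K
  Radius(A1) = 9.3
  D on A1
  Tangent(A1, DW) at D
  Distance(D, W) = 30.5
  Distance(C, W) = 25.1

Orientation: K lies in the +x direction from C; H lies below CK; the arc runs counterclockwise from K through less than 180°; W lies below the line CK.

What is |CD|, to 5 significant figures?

23.237

C is at the origin; CK is horizontal with |CK| = 29.8 and K on the +x side, so K = (29.800, 0.0000). A1 meets CK tangentially, so HK is at right angles to CK, so H = K + (0, -9.3) = (29.800, -9.3000). Since HD ⟂ DW (tangency), |HW| = √(9.3² + 30.5²) = 31.886 regardless of where D sits on A1. So W lies on both circle(C, 25.1) and circle(H, 31.886); the below-CK intersection is W = (2.0555, -25.016). D is the foot of the tangent from W: D = (23.056, -2.8967).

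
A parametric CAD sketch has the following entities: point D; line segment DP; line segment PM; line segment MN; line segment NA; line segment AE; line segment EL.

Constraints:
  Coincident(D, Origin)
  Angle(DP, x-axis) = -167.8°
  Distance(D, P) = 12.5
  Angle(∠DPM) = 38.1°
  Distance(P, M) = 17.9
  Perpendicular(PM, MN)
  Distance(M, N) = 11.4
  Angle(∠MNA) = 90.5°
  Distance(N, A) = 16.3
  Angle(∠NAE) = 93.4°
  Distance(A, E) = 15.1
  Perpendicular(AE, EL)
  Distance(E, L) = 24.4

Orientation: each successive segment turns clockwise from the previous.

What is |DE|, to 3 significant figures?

14.6

D is at the origin; DP runs at -167.8° with length 12.5, so P = (-12.2, -2.64). ∠DPM = 38.1° gives PM at 50.3° from the x-axis; with |PM| = 17.9, M = (-0.784, 11.1). The perpendicularity gives MN at right angles to PM, so MN runs at -39.7°; with |MN| = 11.4, N = (7.99, 3.85). ∠MNA = 90.5° gives NA at -129° from the x-axis; with |NA| = 16.3, A = (-2.31, -8.78). ∠NAE = 93.4° gives AE at 144° from the x-axis; with |AE| = 15.1, E = (-14.6, 0.0500). Then |DE| = |E − D| = 14.6.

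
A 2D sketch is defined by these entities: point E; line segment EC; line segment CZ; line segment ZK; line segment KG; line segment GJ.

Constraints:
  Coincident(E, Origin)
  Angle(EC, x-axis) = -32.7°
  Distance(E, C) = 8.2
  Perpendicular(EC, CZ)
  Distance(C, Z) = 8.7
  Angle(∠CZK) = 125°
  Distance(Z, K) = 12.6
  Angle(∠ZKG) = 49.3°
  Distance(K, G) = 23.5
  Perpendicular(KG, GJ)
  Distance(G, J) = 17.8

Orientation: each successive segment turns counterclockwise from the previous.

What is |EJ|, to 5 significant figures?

18.806

∠ZKG = 49.3° gives KG at -117.00° from the x-axis; with |KG| = 23.5, G = (-3.8494, -6.3898). The perpendicularity gives GJ at right angles to KG, so GJ runs at -27.000°; with |GJ| = 17.8, J = (12.010, -14.471). Then |EJ| = |J − E| = 18.806.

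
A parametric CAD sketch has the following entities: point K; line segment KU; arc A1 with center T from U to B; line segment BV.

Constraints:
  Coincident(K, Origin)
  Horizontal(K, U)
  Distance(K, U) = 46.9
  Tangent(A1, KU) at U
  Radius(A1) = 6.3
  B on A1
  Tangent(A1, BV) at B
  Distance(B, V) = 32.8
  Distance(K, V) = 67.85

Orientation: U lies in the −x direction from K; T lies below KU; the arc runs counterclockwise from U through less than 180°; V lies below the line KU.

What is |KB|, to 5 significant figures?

53.491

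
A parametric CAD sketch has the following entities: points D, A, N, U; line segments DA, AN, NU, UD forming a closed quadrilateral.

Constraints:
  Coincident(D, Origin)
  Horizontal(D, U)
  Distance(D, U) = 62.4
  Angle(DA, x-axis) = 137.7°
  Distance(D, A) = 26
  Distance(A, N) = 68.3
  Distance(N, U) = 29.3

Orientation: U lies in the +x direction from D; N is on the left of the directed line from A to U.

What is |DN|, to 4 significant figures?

55.00

Checks: |AN| = 68.30 ✓; |NU| = 29.30 ✓.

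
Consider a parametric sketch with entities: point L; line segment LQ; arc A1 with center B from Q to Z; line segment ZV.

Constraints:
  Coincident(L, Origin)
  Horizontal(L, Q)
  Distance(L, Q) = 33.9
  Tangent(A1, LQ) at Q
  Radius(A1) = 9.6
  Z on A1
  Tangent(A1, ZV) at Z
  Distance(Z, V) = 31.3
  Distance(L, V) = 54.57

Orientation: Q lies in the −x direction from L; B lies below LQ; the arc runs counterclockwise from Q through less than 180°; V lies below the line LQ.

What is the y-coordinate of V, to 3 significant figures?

-42.3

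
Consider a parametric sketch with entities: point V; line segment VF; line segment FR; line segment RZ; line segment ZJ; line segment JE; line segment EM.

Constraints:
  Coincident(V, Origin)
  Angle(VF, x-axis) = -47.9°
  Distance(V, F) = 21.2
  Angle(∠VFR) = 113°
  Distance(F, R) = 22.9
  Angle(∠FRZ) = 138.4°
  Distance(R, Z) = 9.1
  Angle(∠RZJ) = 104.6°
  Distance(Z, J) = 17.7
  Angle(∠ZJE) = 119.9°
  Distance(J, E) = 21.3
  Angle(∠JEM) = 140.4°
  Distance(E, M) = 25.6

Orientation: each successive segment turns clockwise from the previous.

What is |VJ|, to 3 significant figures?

30.0

V is at the origin; VF runs at -47.9° with length 21.2, so F = (14.2, -15.7). ∠VFR = 113.0° gives FR at -115° from the x-axis; with |FR| = 22.9, R = (4.57, -36.5). ∠FRZ = 138.4° gives RZ at -156° from the x-axis; with |RZ| = 9.1, Z = (-3.77, -40.1). ∠RZJ = 104.6° gives ZJ at 128° from the x-axis; with |ZJ| = 17.7, J = (-14.7, -26.2). Then |VJ| = |J − V| = 30.0.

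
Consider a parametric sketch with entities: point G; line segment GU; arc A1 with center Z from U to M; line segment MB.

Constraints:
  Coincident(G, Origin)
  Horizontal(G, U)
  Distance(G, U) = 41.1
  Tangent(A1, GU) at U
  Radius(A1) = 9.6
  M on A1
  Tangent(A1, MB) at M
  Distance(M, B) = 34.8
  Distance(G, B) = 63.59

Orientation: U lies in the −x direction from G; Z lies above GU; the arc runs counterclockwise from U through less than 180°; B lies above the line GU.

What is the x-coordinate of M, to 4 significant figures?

-32.12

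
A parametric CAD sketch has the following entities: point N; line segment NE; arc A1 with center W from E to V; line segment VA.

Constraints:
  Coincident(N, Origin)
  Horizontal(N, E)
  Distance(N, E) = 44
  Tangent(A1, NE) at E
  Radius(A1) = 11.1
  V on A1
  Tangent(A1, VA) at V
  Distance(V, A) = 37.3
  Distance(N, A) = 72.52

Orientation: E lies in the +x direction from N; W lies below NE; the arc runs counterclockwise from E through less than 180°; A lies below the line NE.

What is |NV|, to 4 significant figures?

38.35

N is at the origin; N and E share the same y with |NE| = 44.0 and E on the +x side, so E = (44.00, 0.000). Tangency of A1 to NE means the radius WE is perpendicular to NE, so W = E + (0, -11.1) = (44.00, -11.10). Since WV ⟂ VA (tangency), |WA| = √(11.1² + 37.3²) = 38.92 regardless of where V sits on A1. So A lies on both circle(N, 72.52) and circle(W, 38.92); the below-NE intersection is A = (53.64, -48.80). V is the foot of the tangent from A: V = (34.48, -16.80).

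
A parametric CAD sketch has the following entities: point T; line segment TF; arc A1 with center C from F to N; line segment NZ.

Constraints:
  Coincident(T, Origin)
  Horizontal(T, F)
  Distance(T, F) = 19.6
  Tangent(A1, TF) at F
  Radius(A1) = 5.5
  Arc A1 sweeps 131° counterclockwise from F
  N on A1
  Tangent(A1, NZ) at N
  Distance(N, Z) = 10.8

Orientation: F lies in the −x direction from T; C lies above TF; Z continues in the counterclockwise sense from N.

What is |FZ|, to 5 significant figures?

17.507

T is at the origin; T and F share the same y with |TF| = 19.6 and F on the −x side, so F = (-19.600, 0.0000). The tangent condition forces CF to be normal to TF, so C = F + (0, 5.5) = (-19.600, 5.5000). On A1, F sits at bearing -90° from C; a 131° counterclockwise sweep puts N at bearing 41°, so N = C + 5.5·(cos 41°, sin 41°) = (-15.449, 9.1083). A1 meets NZ tangentially, so CN is at right angles to NZ, so NZ runs along (−sin 41°, cos 41°); with |NZ| = 10.8, Z = (-22.535, 17.259). Then |FZ| = |Z − F| = 17.507.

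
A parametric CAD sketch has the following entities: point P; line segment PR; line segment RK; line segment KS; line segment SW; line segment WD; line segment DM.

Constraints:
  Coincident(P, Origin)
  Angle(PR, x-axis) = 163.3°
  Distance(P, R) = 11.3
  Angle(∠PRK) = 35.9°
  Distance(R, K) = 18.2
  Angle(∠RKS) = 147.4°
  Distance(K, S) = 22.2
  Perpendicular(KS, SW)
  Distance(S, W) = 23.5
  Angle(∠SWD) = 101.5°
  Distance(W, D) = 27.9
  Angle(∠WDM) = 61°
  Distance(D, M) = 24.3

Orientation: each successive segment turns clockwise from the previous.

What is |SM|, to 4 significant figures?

20.88

P is at the origin; PR runs at 163.3° with length 11.3, so R = (-10.82, 3.247). ∠PRK = 35.9° gives RK at 19.20° from the x-axis; with |RK| = 18.2, K = (6.364, 9.233). ∠RKS = 147.4° gives KS at -13.40° from the x-axis; with |KS| = 22.2, S = (27.96, 4.088). The perpendicularity gives SW at right angles to KS, so SW runs at -103.4°; with |SW| = 23.5, W = (22.51, -18.77). ∠SWD = 101.5° gives WD at 178.1° from the x-axis; with |WD| = 27.9, D = (-5.371, -17.85). ∠WDM = 61.0° gives DM at 59.10° from the x-axis; with |DM| = 24.3, M = (7.108, 3.004). Then |SM| = |M − S| = 20.88.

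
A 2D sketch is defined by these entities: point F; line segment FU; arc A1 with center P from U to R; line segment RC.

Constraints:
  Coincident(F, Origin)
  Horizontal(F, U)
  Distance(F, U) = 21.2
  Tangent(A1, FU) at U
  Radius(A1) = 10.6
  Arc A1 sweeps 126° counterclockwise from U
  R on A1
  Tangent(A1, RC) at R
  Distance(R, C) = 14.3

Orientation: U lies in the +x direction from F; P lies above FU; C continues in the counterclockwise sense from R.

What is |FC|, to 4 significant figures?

35.54

F is at the origin; FU is horizontal with |FU| = 21.2 and U on the +x side, so U = (21.20, 0.000). Tangency of A1 to FU means the radius PU is perpendicular to FU, so P = U + (0, 10.6) = (21.20, 10.60). On A1, U sits at bearing -90° from P; a 126° counterclockwise sweep puts R at bearing 36°, so R = P + 10.6·(cos 36°, sin 36°) = (29.78, 16.83). The tangent condition forces PR to be normal to RC, so RC runs along (−sin 36°, cos 36°); with |RC| = 14.3, C = (21.37, 28.40). Then |FC| = |C − F| = 35.54.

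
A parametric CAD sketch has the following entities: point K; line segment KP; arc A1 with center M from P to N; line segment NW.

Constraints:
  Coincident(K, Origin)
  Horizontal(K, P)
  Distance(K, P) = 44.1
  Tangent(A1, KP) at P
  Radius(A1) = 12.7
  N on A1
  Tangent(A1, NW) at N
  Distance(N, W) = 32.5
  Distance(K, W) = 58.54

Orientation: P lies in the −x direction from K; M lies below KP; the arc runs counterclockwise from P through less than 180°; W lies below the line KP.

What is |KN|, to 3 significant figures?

58.0

K is at the origin; K and P share the same y with |KP| = 44.1 and P on the −x side, so P = (-44.1, 0.00). The tangent condition forces MP to be normal to KP, so M = P + (0, -12.7) = (-44.1, -12.7). Since MN ⟂ NW (tangency), |MW| = √(12.7² + 32.5²) = 34.9 regardless of where N sits on A1. So W lies on both circle(K, 58.54) and circle(M, 34.9); the below-KP intersection is W = (-35.5, -46.5). N is the foot of the tangent from W: N = (-54.4, -20.1).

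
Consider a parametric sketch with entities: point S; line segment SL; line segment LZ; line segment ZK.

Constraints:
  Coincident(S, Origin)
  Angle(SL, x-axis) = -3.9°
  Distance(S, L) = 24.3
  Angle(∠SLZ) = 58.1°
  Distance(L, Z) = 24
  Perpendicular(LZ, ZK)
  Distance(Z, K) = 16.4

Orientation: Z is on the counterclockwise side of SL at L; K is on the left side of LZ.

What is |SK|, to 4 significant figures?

11.93

S is at the origin; SL runs at -3.9° with length 24.3, so L = 24.3·(cos -3.9°, sin -3.9°) = (24.24, -1.653). ∠SLZ = 58.1°, so LZ runs at -3.9° + (180° − 58.1°) = 118.0° from the x-axis; with |LZ| = 24.0, Z = L + 24.0·(cos 118.0°, sin 118.0°) = (12.98, 19.54). LZ ⟂ ZK; with |ZK| = 16.4 on the left of LZ, K = Z + 16.4·(-0.8829, -0.4695) = (-1.504, 11.84). Then |SK| = |K − S| = 11.93.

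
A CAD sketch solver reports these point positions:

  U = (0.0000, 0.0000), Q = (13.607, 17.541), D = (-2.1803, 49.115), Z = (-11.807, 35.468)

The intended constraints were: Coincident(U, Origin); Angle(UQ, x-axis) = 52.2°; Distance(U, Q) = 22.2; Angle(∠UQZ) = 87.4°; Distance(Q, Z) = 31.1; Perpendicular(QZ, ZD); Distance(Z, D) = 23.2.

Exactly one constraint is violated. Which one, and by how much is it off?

Distance(Z, D) = 23.2 — off by 6.50.

U = (0.00, 0.00) ✓; UQ at 52.20° ✓; |UQ| = 22.20 ✓; ∠UQZ = 87.40° ✓; |QZ| = 31.10 ✓; ∠(QZ, ZD) = 90.00° ✓; |ZD| = 16.70 ✗.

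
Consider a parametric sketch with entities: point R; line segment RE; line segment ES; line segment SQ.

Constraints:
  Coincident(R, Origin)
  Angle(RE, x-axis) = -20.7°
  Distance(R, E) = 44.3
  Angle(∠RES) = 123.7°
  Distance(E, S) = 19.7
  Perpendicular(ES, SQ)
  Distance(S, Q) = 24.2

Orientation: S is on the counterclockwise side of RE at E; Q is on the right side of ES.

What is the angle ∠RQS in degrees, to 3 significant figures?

36.0°

∠RES = 123.7°, so ES runs at -20.7° + (180° − 123.7°) = 35.6° from the x-axis; with |ES| = 19.7, S = E + 19.7·(cos 35.6°, sin 35.6°) = (57.5, -4.19). ES is perpendicular to SQ; with |SQ| = 24.2 on the right of ES, Q = S + 24.2·(0.582, -0.813) = (71.5, -23.9). Then cos ∠RQS = QR·QS / (|QR||QS|), giving 36.0°.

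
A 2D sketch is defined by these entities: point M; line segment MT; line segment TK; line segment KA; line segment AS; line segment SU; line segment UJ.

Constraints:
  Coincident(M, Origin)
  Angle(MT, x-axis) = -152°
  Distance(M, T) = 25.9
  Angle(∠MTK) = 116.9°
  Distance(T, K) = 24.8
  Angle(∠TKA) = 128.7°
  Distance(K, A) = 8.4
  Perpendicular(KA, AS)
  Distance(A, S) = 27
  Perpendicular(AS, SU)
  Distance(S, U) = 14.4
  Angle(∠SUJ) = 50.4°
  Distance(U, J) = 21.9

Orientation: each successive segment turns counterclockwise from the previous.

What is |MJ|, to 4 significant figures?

35.21

M is at the origin; MT runs at -152.0° with length 25.9, so T = (-22.87, -12.16). ∠MTK = 116.9° gives TK at -88.90° from the x-axis; with |TK| = 24.8, K = (-22.39, -36.95). ∠TKA = 128.7° gives KA at -37.60° from the x-axis; with |KA| = 8.4, A = (-15.74, -42.08). KA ⟂ AS, so AS runs at 52.40°; with |AS| = 27.0, S = (0.7369, -20.69). The perpendicularity gives SU at right angles to AS, so SU runs at 142.4°; with |SU| = 14.4, U = (-10.67, -11.90). ∠SUJ = 50.4° gives UJ at -88.00° from the x-axis; with |UJ| = 21.9, J = (-9.908, -33.79). Then |MJ| = |J − M| = 35.21.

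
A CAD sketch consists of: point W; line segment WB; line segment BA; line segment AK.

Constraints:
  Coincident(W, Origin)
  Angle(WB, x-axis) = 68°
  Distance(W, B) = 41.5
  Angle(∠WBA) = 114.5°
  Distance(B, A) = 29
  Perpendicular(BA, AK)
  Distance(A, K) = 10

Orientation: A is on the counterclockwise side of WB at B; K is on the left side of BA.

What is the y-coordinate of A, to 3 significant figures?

59.5

W is at the origin; WB runs at 68.0° with length 41.5, so B = 41.5·(cos 68.0°, sin 68.0°) = (15.5, 38.5). ∠WBA = 114.5°, so BA runs at 68.0° + (180° − 114.5°) = 134° from the x-axis; with |BA| = 29.0, A = B + 29.0·(cos 134°, sin 134°) = (-4.42, 59.5). So A.y = 59.5.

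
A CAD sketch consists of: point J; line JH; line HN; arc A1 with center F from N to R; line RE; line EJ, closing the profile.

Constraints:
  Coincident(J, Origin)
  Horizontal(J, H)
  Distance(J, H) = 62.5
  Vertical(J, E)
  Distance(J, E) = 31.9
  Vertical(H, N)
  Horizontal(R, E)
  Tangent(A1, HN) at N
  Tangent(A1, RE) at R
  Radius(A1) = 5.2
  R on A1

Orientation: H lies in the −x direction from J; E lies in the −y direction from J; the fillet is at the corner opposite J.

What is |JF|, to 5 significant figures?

63.215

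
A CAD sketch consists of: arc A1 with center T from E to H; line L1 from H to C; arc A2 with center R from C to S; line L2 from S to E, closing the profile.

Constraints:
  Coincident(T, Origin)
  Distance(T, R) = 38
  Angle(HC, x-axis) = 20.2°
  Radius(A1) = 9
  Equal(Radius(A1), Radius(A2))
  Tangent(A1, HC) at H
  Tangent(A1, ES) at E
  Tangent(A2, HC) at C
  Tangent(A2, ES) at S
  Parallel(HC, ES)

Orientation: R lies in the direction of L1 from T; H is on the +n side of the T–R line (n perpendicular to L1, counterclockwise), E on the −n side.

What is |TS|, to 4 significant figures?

39.05

The slot axis is L1's direction at 20.2°, so u = (cos 20.2°, sin 20.2°) = (0.9385, 0.3453) and n = (−sin 20.2°, cos 20.2°) = (-0.3453, 0.9385). T is at the origin and R lies 38.0 along u from T, so R = 38.0·u = (35.66, 13.12). Tangency of A1 to both parallel lines with radius 9.0 puts H and E at T ± 9.0·n: H = (-3.108, 8.446), E = (3.108, -8.446). Equal radii place C and S the same way about R: C = R + 9.0·n = (32.56, 21.57), S = R − 9.0·n = (38.77, 4.675). Then |TS| = |S − T| = 39.05.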